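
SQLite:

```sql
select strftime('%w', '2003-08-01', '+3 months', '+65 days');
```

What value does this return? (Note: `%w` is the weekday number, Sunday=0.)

First apply '+3 months', '+65 days': 2003-08-01 → 2004-01-05.
2004-01-05 is a Monday; with Sunday=0 that is 1.

1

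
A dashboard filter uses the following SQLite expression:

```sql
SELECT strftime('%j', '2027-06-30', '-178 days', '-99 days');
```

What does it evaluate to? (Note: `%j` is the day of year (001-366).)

First apply '-178 days', '-99 days': 2027-06-30 → 2026-09-26.
Day-of-year for 2026-09-26: days since 2026-01-01 inclusive = 269, zero-padded to 269.

269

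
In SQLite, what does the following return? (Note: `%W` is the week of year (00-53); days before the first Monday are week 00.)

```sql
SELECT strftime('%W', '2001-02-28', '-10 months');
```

First apply '-10 months': 2001-02-28 → 2000-04-28.
2000-04-28 is a Friday. SQLite's %W counts Mondays since the year started; the result is 17.

17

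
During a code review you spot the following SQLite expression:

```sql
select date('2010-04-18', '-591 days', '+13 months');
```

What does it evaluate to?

2009-10-04

Applying '-591 days' to 2010-04-18: counting 591 days back gives 2008-09-04.
Adding +13 months to 2008-09-04 gives 2009-10-04.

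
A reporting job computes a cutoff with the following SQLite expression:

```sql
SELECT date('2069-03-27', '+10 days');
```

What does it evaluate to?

2069-04-06

March 2069 has 31 days; 4 remain after the 27th, so 5 days reach 2069-04-01.
Advancing 5 more days within April lands on 2069-04-06.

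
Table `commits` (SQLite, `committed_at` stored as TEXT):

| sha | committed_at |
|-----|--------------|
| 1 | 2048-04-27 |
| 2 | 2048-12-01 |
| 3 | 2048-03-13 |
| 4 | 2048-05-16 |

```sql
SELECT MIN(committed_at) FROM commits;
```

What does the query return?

MIN over {2048-03-13, 2048-04-27, 2048-05-16, 2048-12-01}.

2048-03-13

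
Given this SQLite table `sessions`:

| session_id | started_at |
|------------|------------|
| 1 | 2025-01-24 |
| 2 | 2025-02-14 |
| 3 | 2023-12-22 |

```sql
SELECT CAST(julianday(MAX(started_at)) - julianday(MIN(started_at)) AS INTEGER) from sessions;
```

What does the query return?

420

MIN = 2023-12-22, MAX = 2025-02-14.
9 days remain in December 2023 after the 22nd (31 − 22).
Full months from January 2024 through January 2025 contribute their day counts.
Then 14 days into February 2025.
Total: 9 + 31 + 29 + 31 + 30 + 31 + 30 + 31 + 31 + 30 + 31 + 30 + 31 + 31 + 14 = 420.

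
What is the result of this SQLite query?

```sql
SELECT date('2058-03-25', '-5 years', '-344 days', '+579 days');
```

2053-11-15

Adding -5 years to 2058-03-25 gives 2053-03-25.
Applying '-344 days' to 2053-03-25: counting 344 days back gives 2052-04-15.
Applying '+579 days' to 2052-04-15: counting 579 days forward gives 2053-11-15.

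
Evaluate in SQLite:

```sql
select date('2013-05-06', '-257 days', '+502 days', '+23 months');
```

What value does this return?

Applying '-257 days' to 2013-05-06: counting 257 days back gives 2012-08-22.
Applying '+502 days' to 2012-08-22: counting 502 days forward gives 2014-01-06.
Adding +23 months to 2014-01-06 gives 2015-12-06.

2015-12-06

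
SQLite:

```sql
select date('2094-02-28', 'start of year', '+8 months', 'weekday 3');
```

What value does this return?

`start of year` rewinds 2094-02-28 to 2094-01-01.
Adding +8 months to 2094-01-01 gives 2094-09-01.
`weekday 3` advances to the next Wednesday; 2094-09-01 is already a Wednesday, so it stays at 2094-09-01.

2094-09-01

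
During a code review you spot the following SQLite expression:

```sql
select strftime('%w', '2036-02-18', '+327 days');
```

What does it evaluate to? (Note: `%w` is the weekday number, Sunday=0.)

First apply '+327 days': 2036-02-18 → 2037-01-10.
2037-01-10 is a Saturday; with Sunday=0 that is 6.

6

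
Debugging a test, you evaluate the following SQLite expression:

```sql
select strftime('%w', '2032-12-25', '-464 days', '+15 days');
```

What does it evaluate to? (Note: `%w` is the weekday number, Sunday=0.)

First apply '-464 days', '+15 days': 2032-12-25 → 2031-10-03.
2031-10-03 is a Friday; with Sunday=0 that is 5.

5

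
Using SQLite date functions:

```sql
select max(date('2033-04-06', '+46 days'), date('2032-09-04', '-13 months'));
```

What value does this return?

2033-05-22

date('2033-04-06', '+46 days') → 2033-05-22.
date('2032-09-04', '-13 months') → 2031-08-04.
Later of the two is 2033-05-22.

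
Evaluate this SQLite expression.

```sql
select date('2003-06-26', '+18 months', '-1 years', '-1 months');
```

2003-11-26

Adding +18 months to 2003-06-26 gives 2004-12-26.
Adding -1 year to 2004-12-26 gives 2003-12-26.
Adding -1 month to 2003-12-26 gives 2003-11-26.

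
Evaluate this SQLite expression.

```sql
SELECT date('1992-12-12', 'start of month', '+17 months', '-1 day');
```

`start of month` rewinds 1992-12-12 to 1992-12-01.
Adding +17 months to 1992-12-01 gives 1994-05-01.
Going back 1 day from 1994-05-01 reaches 1994-04-30 (last day of April, 30 days).

1994-04-30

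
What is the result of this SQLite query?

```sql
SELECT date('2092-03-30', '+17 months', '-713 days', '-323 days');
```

Adding +17 months to 2092-03-30 gives 2093-08-30.
Applying '-713 days' to 2093-08-30: counting 713 days back gives 2091-09-17.
Applying '-323 days' to 2091-09-17: counting 323 days back gives 2090-10-29.

2090-10-29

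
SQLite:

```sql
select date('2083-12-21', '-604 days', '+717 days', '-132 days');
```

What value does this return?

2083-12-02

Applying '-604 days' to 2083-12-21: counting 604 days back gives 2082-04-26.
Applying '+717 days' to 2082-04-26: counting 717 days forward gives 2084-04-12.
Applying '-132 days' to 2084-04-12: counting 132 days back gives 2083-12-02.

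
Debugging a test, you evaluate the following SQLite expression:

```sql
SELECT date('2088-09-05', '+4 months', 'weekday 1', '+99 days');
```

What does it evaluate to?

2089-04-19

Adding +4 months to 2088-09-05 gives 2089-01-05.
`weekday 1` advances to the next Monday; 2089-01-05 is a Wednesday, so it moves forward to 2089-01-10.
Applying '+99 days' to 2089-01-10: counting 99 days forward gives 2089-04-19.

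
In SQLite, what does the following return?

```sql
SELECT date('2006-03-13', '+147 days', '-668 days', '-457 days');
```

Applying '+147 days' to 2006-03-13: counting 147 days forward gives 2006-08-07.
Applying '-668 days' to 2006-08-07: counting 668 days back gives 2004-10-08.
Applying '-457 days' to 2004-10-08: counting 457 days back gives 2003-07-09.

2003-07-09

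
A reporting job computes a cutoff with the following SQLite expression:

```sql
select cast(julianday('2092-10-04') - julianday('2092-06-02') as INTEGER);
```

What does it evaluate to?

124

28 days remain in June 2092 after the 2nd (30 − 2).
July 2092: 31 days.
August 2092: 31 days.
September 2092: 30 days.
Then 4 days into October 2092.
Total: 28 + 31 + 31 + 30 + 4 = 124.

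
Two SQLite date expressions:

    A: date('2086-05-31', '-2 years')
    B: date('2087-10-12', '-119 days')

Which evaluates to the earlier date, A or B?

A = 2084-05-31.
B = 2087-06-15.
A is earlier.

A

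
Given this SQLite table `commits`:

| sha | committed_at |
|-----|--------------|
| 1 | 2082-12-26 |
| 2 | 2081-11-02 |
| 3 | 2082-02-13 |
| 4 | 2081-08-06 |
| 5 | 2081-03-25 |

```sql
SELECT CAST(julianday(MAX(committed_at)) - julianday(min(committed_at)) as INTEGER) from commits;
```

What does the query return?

641

MIN = 2081-03-25, MAX = 2082-12-26.
6 days remain in March 2081 after the 25th (31 − 25).
Full months from April 2081 through November 2082 contribute their day counts.
Then 26 days into December 2082.
Total: 6 + 30 + 31 + 30 + 31 + 31 + 30 + 31 + 30 + 31 + 31 + 28 + 31 + 30 + 31 + 30 + 31 + 31 + 30 + 31 + 30 + 26 = 641.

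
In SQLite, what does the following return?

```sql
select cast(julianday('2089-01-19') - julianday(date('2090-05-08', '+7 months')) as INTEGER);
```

Adding +7 months to 2090-05-08 gives 2090-12-08.
12 days remain in January 2089 after the 19th (31 − 19).
Full months from February 2089 through November 2090 contribute their day counts.
Then 8 days into December 2090.
Total: 12 + 28 + 31 + 30 + 31 + 30 + 31 + 31 + 30 + 31 + 30 + 31 + 31 + 28 + 31 + 30 + 31 + 30 + 31 + 31 + 30 + 31 + 30 + 8 = 688.
The subtraction is earlier − later, so the result is −688 → -688.

-688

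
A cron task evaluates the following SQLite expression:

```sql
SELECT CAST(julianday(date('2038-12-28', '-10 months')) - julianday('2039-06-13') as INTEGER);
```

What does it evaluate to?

Adding -10 months to 2038-12-28 gives 2038-02-28.
0 days remain in February 2038 after the 28th (28 − 28).
Full months from March 2038 through May 2039 contribute their day counts.
Then 13 days into June 2039.
Total: 0 + 31 + 30 + 31 + 30 + 31 + 31 + 30 + 31 + 30 + 31 + 31 + 28 + 31 + 30 + 31 + 13 = 470.
The subtraction is earlier − later, so the result is −470 → -470.

-470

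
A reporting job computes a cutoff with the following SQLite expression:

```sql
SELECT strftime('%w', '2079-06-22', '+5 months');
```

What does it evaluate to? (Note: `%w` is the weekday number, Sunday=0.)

3

First apply '+5 months': 2079-06-22 → 2079-11-22.
2079-11-22 is a Wednesday; with Sunday=0 that is 3.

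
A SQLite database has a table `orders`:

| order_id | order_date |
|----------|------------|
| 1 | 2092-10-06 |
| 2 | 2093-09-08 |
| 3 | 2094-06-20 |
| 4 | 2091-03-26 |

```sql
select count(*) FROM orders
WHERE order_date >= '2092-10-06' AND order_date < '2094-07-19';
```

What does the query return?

3

Rows in [2092-10-06, 2094-07-19): 2092-10-06, 2093-09-08, 2094-06-20 → 3 rows.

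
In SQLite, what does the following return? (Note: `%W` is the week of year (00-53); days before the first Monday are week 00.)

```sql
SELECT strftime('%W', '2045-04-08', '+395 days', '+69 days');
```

First apply '+395 days', '+69 days': 2045-04-08 → 2046-07-16.
2046-07-16 is a Monday. SQLite's %W counts Mondays since the year started; the result is 29.

29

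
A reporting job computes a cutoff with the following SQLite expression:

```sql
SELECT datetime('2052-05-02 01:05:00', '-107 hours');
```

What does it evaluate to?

2052-04-27 14:05:00

-107 hours from 2052-05-02 01:05:00 is 2052-04-27 14:05:00 (crosses midnight).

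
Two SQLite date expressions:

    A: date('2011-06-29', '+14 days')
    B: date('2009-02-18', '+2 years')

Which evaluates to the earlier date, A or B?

A = 2011-07-13.
B = 2011-02-18.
B is earlier.

B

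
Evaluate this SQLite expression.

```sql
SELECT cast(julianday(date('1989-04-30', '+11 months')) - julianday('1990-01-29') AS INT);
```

60

Adding +11 months to 1989-04-30 gives 1990-03-30.
2 days remain in January 1990 after the 29th (31 − 29).
February 1990: 28 days.
Then 30 days into March 1990.
Total: 2 + 28 + 30 = 60.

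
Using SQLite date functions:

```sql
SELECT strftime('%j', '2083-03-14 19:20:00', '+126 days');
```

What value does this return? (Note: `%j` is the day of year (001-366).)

199

First apply '+126 days': 2083-03-14 19:20:00 → 2083-07-18 19:20:00.
Day-of-year for 2083-07-18: days since 2083-01-01 inclusive = 199, zero-padded to 199.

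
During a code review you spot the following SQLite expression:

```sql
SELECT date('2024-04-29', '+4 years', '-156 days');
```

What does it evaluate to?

2027-11-25

Adding +4 years to 2024-04-29 gives 2028-04-29.
Applying '-156 days' to 2028-04-29: counting 156 days back gives 2027-11-25.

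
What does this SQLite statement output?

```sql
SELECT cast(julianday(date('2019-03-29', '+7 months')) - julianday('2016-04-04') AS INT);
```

Adding +7 months to 2019-03-29 gives 2019-10-29.
26 days remain in April 2016 after the 4th (30 − 4).
Full months from May 2016 through September 2019 contribute their day counts.
Then 29 days into October 2019.
Total: 26 + 31 + 30 + 31 + 31 + 30 + 31 + 30 + 31 + 31 + 28 + 31 + 30 + 31 + 30 + 31 + 31 + 30 + 31 + 30 + 31 + 31 + 28 + 31 + 30 + 31 + 30 + 31 + 31 + 30 + 31 + 30 + 31 + 31 + 28 + 31 + 30 + 31 + 30 + 31 + 31 + 30 + 29 = 1303.

1303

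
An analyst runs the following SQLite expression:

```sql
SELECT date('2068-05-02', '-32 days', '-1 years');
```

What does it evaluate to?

2067-03-31

Going back 2 days from 2068-05-02 reaches 2068-04-30 (last day of April, 30 days).
Going back 30 days from 2068-04-30 reaches 2068-03-31 (last day of March, 31 days).
Adding -1 year to 2068-03-31 gives 2067-03-31.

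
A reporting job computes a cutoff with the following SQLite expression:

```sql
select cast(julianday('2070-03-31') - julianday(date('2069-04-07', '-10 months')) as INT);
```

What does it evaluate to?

662

Adding -10 months to 2069-04-07 gives 2068-06-07.
23 days remain in June 2068 after the 7th (30 − 7).
Full months from July 2068 through February 2070 contribute their day counts.
Then 31 days into March 2070.
Total: 23 + 31 + 31 + 30 + 31 + 30 + 31 + 31 + 28 + 31 + 30 + 31 + 30 + 31 + 31 + 30 + 31 + 30 + 31 + 31 + 28 + 31 = 662.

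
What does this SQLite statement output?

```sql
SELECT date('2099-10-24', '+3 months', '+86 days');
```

Adding +3 months to 2099-10-24 gives 2100-01-24.
Applying '+86 days' to 2100-01-24: counting 86 days forward gives 2100-04-20.

2100-04-20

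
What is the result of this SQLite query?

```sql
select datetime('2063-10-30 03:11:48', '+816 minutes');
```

816 minutes = 13h 36m; +816 minutes from 2063-10-30 03:11:48 is 2063-10-30 16:47:48.

2063-10-30 16:47:48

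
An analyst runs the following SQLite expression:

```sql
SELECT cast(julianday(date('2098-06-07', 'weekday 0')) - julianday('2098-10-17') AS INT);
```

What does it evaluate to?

`weekday 0` advances to the next Sunday; 2098-06-07 is a Saturday, so it moves forward to 2098-06-08.
22 days remain in June 2098 after the 8th (30 − 8).
July 2098: 31 days.
August 2098: 31 days.
September 2098: 30 days.
Then 17 days into October 2098.
Total: 22 + 31 + 31 + 30 + 17 = 131.
The subtraction is earlier − later, so the result is −131 → -131.

-131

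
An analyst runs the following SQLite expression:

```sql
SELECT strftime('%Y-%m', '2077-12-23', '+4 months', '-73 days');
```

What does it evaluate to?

2078-02

First apply '+4 months', '-73 days': 2077-12-23 → 2078-02-09.
`%Y-%m` extracts the year-month: 2078-02.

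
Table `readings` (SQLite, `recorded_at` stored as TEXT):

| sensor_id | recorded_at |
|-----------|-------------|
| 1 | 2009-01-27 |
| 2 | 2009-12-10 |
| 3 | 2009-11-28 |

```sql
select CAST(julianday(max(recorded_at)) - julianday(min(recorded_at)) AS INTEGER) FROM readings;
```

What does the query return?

MIN = 2009-01-27, MAX = 2009-12-10.
4 days remain in January 2009 after the 27th (31 − 27).
Full months from February 2009 through November 2009 contribute their day counts.
Then 10 days into December 2009.
Total: 4 + 28 + 31 + 30 + 31 + 30 + 31 + 31 + 30 + 31 + 30 + 10 = 317.

317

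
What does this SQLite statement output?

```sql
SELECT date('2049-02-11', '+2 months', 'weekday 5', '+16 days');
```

Adding +2 months to 2049-02-11 gives 2049-04-11.
`weekday 5` advances to the next Friday; 2049-04-11 is a Sunday, so it moves forward to 2049-04-16.
April 2049 has 30 days; 14 remain after the 16th, so 15 days reach 2049-05-01.
Advancing 1 more day within May lands on 2049-05-02.

2049-05-02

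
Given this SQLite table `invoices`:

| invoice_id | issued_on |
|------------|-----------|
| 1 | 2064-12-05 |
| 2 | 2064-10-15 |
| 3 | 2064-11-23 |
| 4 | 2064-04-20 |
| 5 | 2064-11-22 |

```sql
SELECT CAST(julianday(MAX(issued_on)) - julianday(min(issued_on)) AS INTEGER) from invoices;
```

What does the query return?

MIN = 2064-04-20, MAX = 2064-12-05.
10 days remain in April 2064 after the 20th (30 − 20).
Full months from May 2064 through November 2064 contribute their day counts.
Then 5 days into December 2064.
Total: 10 + 31 + 30 + 31 + 31 + 30 + 31 + 30 + 5 = 229.

229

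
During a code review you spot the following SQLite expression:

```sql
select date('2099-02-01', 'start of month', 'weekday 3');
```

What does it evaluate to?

`start of month` rewinds 2099-02-01 to 2099-02-01.
`weekday 3` advances to the next Wednesday; 2099-02-01 is a Sunday, so it moves forward to 2099-02-04.

2099-02-04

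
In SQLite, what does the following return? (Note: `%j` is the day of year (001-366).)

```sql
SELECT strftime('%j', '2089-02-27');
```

058

Day-of-year for 2089-02-27: days since 2089-01-01 inclusive = 58, zero-padded to 058.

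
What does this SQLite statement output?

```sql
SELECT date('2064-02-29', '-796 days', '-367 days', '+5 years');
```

2065-12-23

Applying '-796 days' to 2064-02-29: counting 796 days back gives 2061-12-25.
Applying '-367 days' to 2061-12-25: counting 367 days back gives 2060-12-23.
Adding +5 years to 2060-12-23 gives 2065-12-23.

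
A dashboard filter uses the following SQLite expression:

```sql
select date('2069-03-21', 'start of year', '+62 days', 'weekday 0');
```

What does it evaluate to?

`start of year` rewinds 2069-03-21 to 2069-01-01.
Applying '+62 days' to 2069-01-01: counting 62 days forward gives 2069-03-04.
`weekday 0` advances to the next Sunday; 2069-03-04 is a Monday, so it moves forward to 2069-03-10.

2069-03-10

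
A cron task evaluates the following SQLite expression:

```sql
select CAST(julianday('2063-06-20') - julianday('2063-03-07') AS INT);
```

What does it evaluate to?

24 days remain in March 2063 after the 7th (31 − 7).
April 2063: 30 days.
May 2063: 31 days.
Then 20 days into June 2063.
Total: 24 + 30 + 31 + 20 = 105.

105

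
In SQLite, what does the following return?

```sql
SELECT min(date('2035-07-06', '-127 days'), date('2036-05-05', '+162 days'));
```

2035-03-01

date('2035-07-06', '-127 days') → 2035-03-01.
date('2036-05-05', '+162 days') → 2036-10-14.
Earlier of the two is 2035-03-01.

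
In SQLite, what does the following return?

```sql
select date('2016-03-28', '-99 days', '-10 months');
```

2015-02-20

Applying '-99 days' to 2016-03-28: counting 99 days back gives 2015-12-20.
Adding -10 months to 2015-12-20 gives 2015-02-20.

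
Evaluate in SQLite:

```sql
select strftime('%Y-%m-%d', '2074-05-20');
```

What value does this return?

`%Y-%m-%d` extracts the ISO date: 2074-05-20.

2074-05-20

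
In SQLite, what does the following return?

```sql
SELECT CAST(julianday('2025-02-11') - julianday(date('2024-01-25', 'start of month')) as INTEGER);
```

407

`start of month` rewinds 2024-01-25 to 2024-01-01.
30 days remain in January 2024 after the 1st (31 − 1).
Full months from February 2024 through January 2025 contribute their day counts.
Then 11 days into February 2025.
Total: 30 + 29 + 31 + 30 + 31 + 30 + 31 + 31 + 30 + 31 + 30 + 31 + 31 + 11 = 407.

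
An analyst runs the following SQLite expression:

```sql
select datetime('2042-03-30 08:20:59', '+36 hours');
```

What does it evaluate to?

+36 hours from 2042-03-30 08:20:59 is 2042-03-31 20:20:59 (crosses midnight).

2042-03-31 20:20:59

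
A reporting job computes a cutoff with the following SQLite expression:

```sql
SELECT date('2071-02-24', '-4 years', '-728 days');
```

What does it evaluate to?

Adding -4 years to 2071-02-24 gives 2067-02-24.
Applying '-728 days' to 2067-02-24: counting 728 days back gives 2065-02-26.

2065-02-26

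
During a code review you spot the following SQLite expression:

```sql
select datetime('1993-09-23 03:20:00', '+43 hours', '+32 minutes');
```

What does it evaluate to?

+43 hours from 1993-09-23 03:20:00 is 1993-09-24 22:20:00 (crosses midnight).
+32 minutes from 1993-09-24 22:20:00 is 1993-09-24 22:52:00.

1993-09-24 22:52:00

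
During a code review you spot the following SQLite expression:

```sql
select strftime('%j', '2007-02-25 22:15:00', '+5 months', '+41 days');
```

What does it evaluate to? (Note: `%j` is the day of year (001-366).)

First apply '+5 months', '+41 days': 2007-02-25 22:15:00 → 2007-09-04 22:15:00.
Day-of-year for 2007-09-04: days since 2007-01-01 inclusive = 247, zero-padded to 247.

247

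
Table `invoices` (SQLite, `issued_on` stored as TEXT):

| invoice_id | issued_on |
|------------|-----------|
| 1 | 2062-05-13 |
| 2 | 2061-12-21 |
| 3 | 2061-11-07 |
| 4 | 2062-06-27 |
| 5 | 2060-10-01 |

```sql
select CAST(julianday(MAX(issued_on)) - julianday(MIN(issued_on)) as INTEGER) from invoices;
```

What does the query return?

MIN = 2060-10-01, MAX = 2062-06-27.
30 days remain in October 2060 after the 1st (31 − 1).
Full months from November 2060 through May 2062 contribute their day counts.
Then 27 days into June 2062.
Total: 30 + 30 + 31 + 31 + 28 + 31 + 30 + 31 + 30 + 31 + 31 + 30 + 31 + 30 + 31 + 31 + 28 + 31 + 30 + 31 + 27 = 634.

634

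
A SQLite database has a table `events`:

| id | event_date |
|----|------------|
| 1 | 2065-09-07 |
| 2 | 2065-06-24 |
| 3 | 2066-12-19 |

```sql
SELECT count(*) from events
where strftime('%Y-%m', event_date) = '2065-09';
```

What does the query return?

Rows with year-month 2065-09: 2065-09-07 → 1.

1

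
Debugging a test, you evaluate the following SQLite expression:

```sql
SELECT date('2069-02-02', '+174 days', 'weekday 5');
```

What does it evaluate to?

Applying '+174 days' to 2069-02-02: counting 174 days forward gives 2069-07-26.
`weekday 5` advances to the next Friday; 2069-07-26 is already a Friday, so it stays at 2069-07-26.

2069-07-26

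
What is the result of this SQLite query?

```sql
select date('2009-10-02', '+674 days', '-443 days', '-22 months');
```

2008-07-21

Applying '+674 days' to 2009-10-02: counting 674 days forward gives 2011-08-07.
Applying '-443 days' to 2011-08-07: counting 443 days back gives 2010-05-21.
Adding -22 months to 2010-05-21 gives 2008-07-21.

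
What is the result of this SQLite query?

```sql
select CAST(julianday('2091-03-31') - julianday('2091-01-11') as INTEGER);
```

79

20 days remain in January 2091 after the 11th (31 − 11).
February 2091: 28 days.
Then 31 days into March 2091.
Total: 20 + 28 + 31 = 79.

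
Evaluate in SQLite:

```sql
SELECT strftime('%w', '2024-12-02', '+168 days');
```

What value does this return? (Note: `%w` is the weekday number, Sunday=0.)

1

First apply '+168 days': 2024-12-02 → 2025-05-19.
2025-05-19 is a Monday; with Sunday=0 that is 1.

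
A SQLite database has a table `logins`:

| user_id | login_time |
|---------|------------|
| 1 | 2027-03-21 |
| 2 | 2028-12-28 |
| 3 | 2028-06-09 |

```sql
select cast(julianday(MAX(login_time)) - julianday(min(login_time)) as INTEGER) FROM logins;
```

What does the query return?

648

MIN = 2027-03-21, MAX = 2028-12-28.
10 days remain in March 2027 after the 21st (31 − 21).
Full months from April 2027 through November 2028 contribute their day counts.
Then 28 days into December 2028.
Total: 10 + 30 + 31 + 30 + 31 + 31 + 30 + 31 + 30 + 31 + 31 + 29 + 31 + 30 + 31 + 30 + 31 + 31 + 30 + 31 + 30 + 28 = 648.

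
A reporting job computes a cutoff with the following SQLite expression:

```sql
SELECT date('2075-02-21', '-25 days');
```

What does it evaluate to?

Going back 21 days from 2075-02-21 reaches 2075-01-31 (last day of January, 31 days).
Going back 4 days within January lands on 2075-01-27.

2075-01-27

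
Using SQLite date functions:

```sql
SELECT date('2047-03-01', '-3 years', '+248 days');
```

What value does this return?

2044-11-04

Adding -3 years to 2047-03-01 gives 2044-03-01.
Applying '+248 days' to 2044-03-01: counting 248 days forward gives 2044-11-04.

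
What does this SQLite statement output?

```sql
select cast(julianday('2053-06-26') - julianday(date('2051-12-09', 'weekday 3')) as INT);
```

561

`weekday 3` advances to the next Wednesday; 2051-12-09 is a Saturday, so it moves forward to 2051-12-13.
18 days remain in December 2051 after the 13th (31 − 13).
Full months from January 2052 through May 2053 contribute their day counts.
Then 26 days into June 2053.
Total: 18 + 31 + 29 + 31 + 30 + 31 + 30 + 31 + 31 + 30 + 31 + 30 + 31 + 31 + 28 + 31 + 30 + 31 + 26 = 561.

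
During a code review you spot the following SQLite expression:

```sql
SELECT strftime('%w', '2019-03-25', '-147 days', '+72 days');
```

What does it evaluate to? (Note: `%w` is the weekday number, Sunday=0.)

First apply '-147 days', '+72 days': 2019-03-25 → 2019-01-09.
2019-01-09 is a Wednesday; with Sunday=0 that is 3.

3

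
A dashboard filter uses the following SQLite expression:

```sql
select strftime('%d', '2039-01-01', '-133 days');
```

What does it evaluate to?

21

First apply '-133 days': 2039-01-01 → 2038-08-21.
`%d` extracts the 2-digit day of month: 21.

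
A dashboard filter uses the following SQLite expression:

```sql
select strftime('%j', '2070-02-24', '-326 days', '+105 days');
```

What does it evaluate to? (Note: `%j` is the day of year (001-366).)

199

First apply '-326 days', '+105 days': 2070-02-24 → 2069-07-18.
Day-of-year for 2069-07-18: days since 2069-01-01 inclusive = 199, zero-padded to 199.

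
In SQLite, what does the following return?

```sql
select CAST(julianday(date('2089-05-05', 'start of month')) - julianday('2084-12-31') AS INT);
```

1582

`start of month` rewinds 2089-05-05 to 2089-05-01.
0 days remain in December 2084 after the 31st (31 − 31).
Full months from January 2085 through April 2089 contribute their day counts.
Then 1 day into May 2089.
Total: 0 + 31 + 28 + 31 + 30 + 31 + 30 + 31 + 31 + 30 + 31 + 30 + 31 + 31 + 28 + 31 + 30 + 31 + 30 + 31 + 31 + 30 + 31 + 30 + 31 + 31 + 28 + 31 + 30 + 31 + 30 + 31 + 31 + 30 + 31 + 30 + 31 + 31 + 29 + 31 + 30 + 31 + 30 + 31 + 31 + 30 + 31 + 30 + 31 + 31 + 28 + 31 + 30 + 1 = 1582.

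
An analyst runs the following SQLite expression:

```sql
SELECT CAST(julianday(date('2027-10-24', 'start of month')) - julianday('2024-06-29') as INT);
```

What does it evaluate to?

`start of month` rewinds 2027-10-24 to 2027-10-01.
1 day remains in June 2024 after the 29th (30 − 29).
Full months from July 2024 through September 2027 contribute their day counts.
Then 1 day into October 2027.
Total: 1 + 31 + 31 + 30 + 31 + 30 + 31 + 31 + 28 + 31 + 30 + 31 + 30 + 31 + 31 + 30 + 31 + 30 + 31 + 31 + 28 + 31 + 30 + 31 + 30 + 31 + 31 + 30 + 31 + 30 + 31 + 31 + 28 + 31 + 30 + 31 + 30 + 31 + 31 + 30 + 1 = 1189.

1189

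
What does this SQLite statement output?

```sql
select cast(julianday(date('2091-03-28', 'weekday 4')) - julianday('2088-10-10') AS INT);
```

`weekday 4` advances to the next Thursday; 2091-03-28 is a Wednesday, so it moves forward to 2091-03-29.
21 days remain in October 2088 after the 10th (31 − 10).
Full months from November 2088 through February 2091 contribute their day counts.
Then 29 days into March 2091.
Total: 21 + 30 + 31 + 31 + 28 + 31 + 30 + 31 + 30 + 31 + 31 + 30 + 31 + 30 + 31 + 31 + 28 + 31 + 30 + 31 + 30 + 31 + 31 + 30 + 31 + 30 + 31 + 31 + 28 + 29 = 900.

900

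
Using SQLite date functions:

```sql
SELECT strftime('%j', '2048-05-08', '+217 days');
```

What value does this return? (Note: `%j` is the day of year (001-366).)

346

First apply '+217 days': 2048-05-08 → 2048-12-11.
Day-of-year for 2048-12-11: days since 2048-01-01 inclusive = 346, zero-padded to 346.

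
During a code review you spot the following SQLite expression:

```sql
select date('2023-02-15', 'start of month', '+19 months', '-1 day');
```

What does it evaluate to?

`start of month` rewinds 2023-02-15 to 2023-02-01.
Adding +19 months to 2023-02-01 gives 2024-09-01.
Going back 1 day from 2024-09-01 reaches 2024-08-31 (last day of August, 31 days).

2024-08-31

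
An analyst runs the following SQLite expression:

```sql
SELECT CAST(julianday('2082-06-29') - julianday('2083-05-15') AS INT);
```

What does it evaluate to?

1 day remains in June 2082 after the 29th (30 − 29).
Full months from July 2082 through April 2083 contribute their day counts.
Then 15 days into May 2083.
Total: 1 + 31 + 31 + 30 + 31 + 30 + 31 + 31 + 28 + 31 + 30 + 15 = 320.
The subtraction is earlier − later, so the result is −320 → -320.

-320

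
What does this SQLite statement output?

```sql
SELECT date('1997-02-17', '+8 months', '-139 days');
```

Adding +8 months to 1997-02-17 gives 1997-10-17.
Applying '-139 days' to 1997-10-17: counting 139 days back gives 1997-05-31.

1997-05-31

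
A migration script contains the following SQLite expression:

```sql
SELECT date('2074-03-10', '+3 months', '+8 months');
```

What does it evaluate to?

2075-02-10

Adding +3 months to 2074-03-10 gives 2074-06-10.
Adding +8 months to 2074-06-10 gives 2075-02-10.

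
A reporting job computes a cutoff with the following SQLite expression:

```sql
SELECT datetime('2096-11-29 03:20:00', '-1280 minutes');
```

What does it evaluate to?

2096-11-28 06:00:00

1280 minutes = 21h 20m; -1280 minutes from 2096-11-29 03:20:00 is 2096-11-28 06:00:00 (crosses midnight).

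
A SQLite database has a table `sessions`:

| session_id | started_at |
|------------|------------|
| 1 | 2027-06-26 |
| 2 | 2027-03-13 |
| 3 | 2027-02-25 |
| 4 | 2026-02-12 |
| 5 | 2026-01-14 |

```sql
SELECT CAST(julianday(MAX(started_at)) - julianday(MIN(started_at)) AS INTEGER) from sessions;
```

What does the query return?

MIN = 2026-01-14, MAX = 2027-06-26.
17 days remain in January 2026 after the 14th (31 − 14).
Full months from February 2026 through May 2027 contribute their day counts.
Then 26 days into June 2027.
Total: 17 + 28 + 31 + 30 + 31 + 30 + 31 + 31 + 30 + 31 + 30 + 31 + 31 + 28 + 31 + 30 + 31 + 26 = 528.

528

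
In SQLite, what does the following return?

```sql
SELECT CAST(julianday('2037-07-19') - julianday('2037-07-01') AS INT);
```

18

Both dates are in July 2037: 19 − 1 = 18.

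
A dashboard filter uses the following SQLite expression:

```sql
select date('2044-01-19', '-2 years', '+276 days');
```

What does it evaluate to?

Adding -2 years to 2044-01-19 gives 2042-01-19.
Applying '+276 days' to 2042-01-19: counting 276 days forward gives 2042-10-22.

2042-10-22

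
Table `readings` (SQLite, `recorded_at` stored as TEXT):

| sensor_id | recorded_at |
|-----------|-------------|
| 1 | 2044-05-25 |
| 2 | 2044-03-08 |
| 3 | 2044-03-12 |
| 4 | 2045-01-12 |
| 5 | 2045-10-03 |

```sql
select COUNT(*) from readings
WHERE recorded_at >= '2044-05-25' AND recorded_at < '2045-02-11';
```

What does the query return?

Rows in [2044-05-25, 2045-02-11): 2044-05-25, 2045-01-12 → 2 rows.

2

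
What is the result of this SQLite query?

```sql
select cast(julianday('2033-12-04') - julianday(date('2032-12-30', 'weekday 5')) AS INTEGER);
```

`weekday 5` advances to the next Friday; 2032-12-30 is a Thursday, so it moves forward to 2032-12-31.
0 days remain in December 2032 after the 31st (31 − 31).
Full months from January 2033 through November 2033 contribute their day counts.
Then 4 days into December 2033.
Total: 0 + 31 + 28 + 31 + 30 + 31 + 30 + 31 + 31 + 30 + 31 + 30 + 4 = 338.

338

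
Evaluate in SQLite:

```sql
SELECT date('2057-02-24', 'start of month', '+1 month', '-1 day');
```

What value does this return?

2057-02-28

`start of month` rewinds 2057-02-24 to 2057-02-01.
Adding +1 month to 2057-02-01 gives 2057-03-01.
Going back 1 day from 2057-03-01 reaches 2057-02-28 (last day of February, 28 days).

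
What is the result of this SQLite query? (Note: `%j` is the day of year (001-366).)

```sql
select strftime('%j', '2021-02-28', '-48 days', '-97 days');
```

First apply '-48 days', '-97 days': 2021-02-28 → 2020-10-06.
Day-of-year for 2020-10-06: days since 2020-01-01 inclusive = 280, zero-padded to 280.

280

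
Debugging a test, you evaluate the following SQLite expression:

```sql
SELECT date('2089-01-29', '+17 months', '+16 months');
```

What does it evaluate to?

Adding +17 months to 2089-01-29 gives 2090-06-29.
Adding +16 months to 2090-06-29 gives 2091-10-29.

2091-10-29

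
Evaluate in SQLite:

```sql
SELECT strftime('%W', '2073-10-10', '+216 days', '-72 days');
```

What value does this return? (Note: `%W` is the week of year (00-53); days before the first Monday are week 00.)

09

First apply '+216 days', '-72 days': 2073-10-10 → 2074-03-03.
2074-03-03 is a Saturday. SQLite's %W counts Mondays since the year started; the result is 09.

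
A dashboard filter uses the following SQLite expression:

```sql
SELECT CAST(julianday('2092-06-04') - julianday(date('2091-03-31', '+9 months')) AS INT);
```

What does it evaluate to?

156

Adding +9 months to 2091-03-31 gives 2091-12-31.
0 days remain in December 2091 after the 31st (31 − 31).
January 2092: 31 days.
February 2092: 29 days (leap year).
March 2092: 31 days.
April 2092: 30 days.
May 2092: 31 days.
Then 4 days into June 2092.
Total: 0 + 31 + 29 + 31 + 30 + 31 + 4 = 156.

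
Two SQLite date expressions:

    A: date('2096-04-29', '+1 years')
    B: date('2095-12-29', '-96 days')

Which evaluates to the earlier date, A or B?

B

A = 2097-04-29.
B = 2095-09-24.
B is earlier.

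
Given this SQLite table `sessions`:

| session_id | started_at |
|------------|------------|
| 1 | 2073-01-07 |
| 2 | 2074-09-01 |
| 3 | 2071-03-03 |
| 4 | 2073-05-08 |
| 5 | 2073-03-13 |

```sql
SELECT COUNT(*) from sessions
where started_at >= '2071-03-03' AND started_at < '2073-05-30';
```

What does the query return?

Rows in [2071-03-03, 2073-05-30): 2073-01-07, 2071-03-03, 2073-05-08, 2073-03-13 → 4 rows.

4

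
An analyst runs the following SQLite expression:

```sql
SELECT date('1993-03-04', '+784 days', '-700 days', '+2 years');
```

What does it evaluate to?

1995-05-27

Applying '+784 days' to 1993-03-04: counting 784 days forward gives 1995-04-27.
Applying '-700 days' to 1995-04-27: counting 700 days back gives 1993-05-27.
Adding +2 years to 1993-05-27 gives 1995-05-27.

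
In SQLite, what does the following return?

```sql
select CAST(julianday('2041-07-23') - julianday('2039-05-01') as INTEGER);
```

30 days remain in May 2039 after the 1st (31 − 1).
Full months from June 2039 through June 2041 contribute their day counts.
Then 23 days into July 2041.
Total: 30 + 30 + 31 + 31 + 30 + 31 + 30 + 31 + 31 + 29 + 31 + 30 + 31 + 30 + 31 + 31 + 30 + 31 + 30 + 31 + 31 + 28 + 31 + 30 + 31 + 30 + 23 = 814.

814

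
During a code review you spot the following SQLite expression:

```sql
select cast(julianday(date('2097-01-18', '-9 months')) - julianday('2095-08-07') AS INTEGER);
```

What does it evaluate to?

Adding -9 months to 2097-01-18 gives 2096-04-18.
24 days remain in August 2095 after the 7th (31 − 7).
Full months from September 2095 through March 2096 contribute their day counts.
Then 18 days into April 2096.
Total: 24 + 30 + 31 + 30 + 31 + 31 + 29 + 31 + 18 = 255.

255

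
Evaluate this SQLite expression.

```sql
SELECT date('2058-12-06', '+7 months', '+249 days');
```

2060-03-11

Adding +7 months to 2058-12-06 gives 2059-07-06.
Applying '+249 days' to 2059-07-06: counting 249 days forward gives 2060-03-11.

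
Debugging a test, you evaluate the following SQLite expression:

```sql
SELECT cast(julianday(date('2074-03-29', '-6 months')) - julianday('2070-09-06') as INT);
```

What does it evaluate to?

1119

Adding -6 months to 2074-03-29 gives 2073-09-29.
24 days remain in September 2070 after the 6th (30 − 6).
Full months from October 2070 through August 2073 contribute their day counts.
Then 29 days into September 2073.
Total: 24 + 31 + 30 + 31 + 31 + 28 + 31 + 30 + 31 + 30 + 31 + 31 + 30 + 31 + 30 + 31 + 31 + 29 + 31 + 30 + 31 + 30 + 31 + 31 + 30 + 31 + 30 + 31 + 31 + 28 + 31 + 30 + 31 + 30 + 31 + 31 + 29 = 1119.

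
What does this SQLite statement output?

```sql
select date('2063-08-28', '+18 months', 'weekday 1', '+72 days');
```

Adding +18 months to 2063-08-28 gives 2065-02-28.
`weekday 1` advances to the next Monday; 2065-02-28 is a Saturday, so it moves forward to 2065-03-02.
Applying '+72 days' to 2065-03-02: counting 72 days forward gives 2065-05-13.

2065-05-13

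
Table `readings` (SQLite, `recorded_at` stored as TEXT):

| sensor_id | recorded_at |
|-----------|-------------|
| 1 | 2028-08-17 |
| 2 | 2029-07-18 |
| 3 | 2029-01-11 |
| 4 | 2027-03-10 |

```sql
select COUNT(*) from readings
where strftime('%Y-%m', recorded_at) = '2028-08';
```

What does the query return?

Rows with year-month 2028-08: 2028-08-17 → 1.

1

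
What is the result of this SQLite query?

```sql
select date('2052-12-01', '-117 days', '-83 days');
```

2052-05-15

Applying '-117 days' to 2052-12-01: counting 117 days back gives 2052-08-06.
Applying '-83 days' to 2052-08-06: counting 83 days back gives 2052-05-15.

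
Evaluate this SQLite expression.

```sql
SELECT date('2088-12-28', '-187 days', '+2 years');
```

Applying '-187 days' to 2088-12-28: counting 187 days back gives 2088-06-24.
Adding +2 years to 2088-06-24 gives 2090-06-24.

2090-06-24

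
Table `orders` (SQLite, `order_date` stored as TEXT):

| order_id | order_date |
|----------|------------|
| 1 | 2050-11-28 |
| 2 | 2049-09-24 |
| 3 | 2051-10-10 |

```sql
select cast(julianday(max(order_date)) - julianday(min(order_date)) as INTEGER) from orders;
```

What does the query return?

746

MIN = 2049-09-24, MAX = 2051-10-10.
6 days remain in September 2049 after the 24th (30 − 24).
Full months from October 2049 through September 2051 contribute their day counts.
Then 10 days into October 2051.
Total: 6 + 31 + 30 + 31 + 31 + 28 + 31 + 30 + 31 + 30 + 31 + 31 + 30 + 31 + 30 + 31 + 31 + 28 + 31 + 30 + 31 + 30 + 31 + 31 + 30 + 10 = 746.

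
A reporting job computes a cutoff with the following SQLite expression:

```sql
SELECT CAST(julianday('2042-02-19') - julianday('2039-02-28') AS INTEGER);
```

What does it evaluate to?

0 days remain in February 2039 after the 28th (28 − 28).
Full months from March 2039 through January 2042 contribute their day counts.
Then 19 days into February 2042.
Total: 0 + 31 + 30 + 31 + 30 + 31 + 31 + 30 + 31 + 30 + 31 + 31 + 29 + 31 + 30 + 31 + 30 + 31 + 31 + 30 + 31 + 30 + 31 + 31 + 28 + 31 + 30 + 31 + 30 + 31 + 31 + 30 + 31 + 30 + 31 + 31 + 19 = 1087.

1087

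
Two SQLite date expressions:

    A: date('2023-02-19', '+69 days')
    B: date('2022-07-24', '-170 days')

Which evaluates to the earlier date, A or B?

A = 2023-04-29.
B = 2022-02-04.
B is earlier.

B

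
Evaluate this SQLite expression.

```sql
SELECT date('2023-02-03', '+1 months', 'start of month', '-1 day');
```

2023-02-28

Adding +1 month to 2023-02-03 gives 2023-03-03.
`start of month` rewinds 2023-03-03 to 2023-03-01.
Going back 1 day from 2023-03-01 reaches 2023-02-28 (last day of February, 28 days).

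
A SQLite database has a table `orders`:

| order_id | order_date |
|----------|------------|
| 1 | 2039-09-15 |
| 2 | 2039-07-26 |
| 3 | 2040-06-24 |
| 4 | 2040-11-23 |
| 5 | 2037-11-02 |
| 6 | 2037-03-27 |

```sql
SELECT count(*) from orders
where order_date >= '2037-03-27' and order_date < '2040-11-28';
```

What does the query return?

Rows in [2037-03-27, 2040-11-28): 2039-09-15, 2039-07-26, 2040-06-24, 2040-11-23, 2037-11-02, 2037-03-27 → 6 rows.

6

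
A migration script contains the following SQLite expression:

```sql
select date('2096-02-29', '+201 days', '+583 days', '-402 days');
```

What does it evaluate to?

Applying '+201 days' to 2096-02-29: counting 201 days forward gives 2096-09-17.
Applying '+583 days' to 2096-09-17: counting 583 days forward gives 2098-04-23.
Applying '-402 days' to 2098-04-23: counting 402 days back gives 2097-03-17.

2097-03-17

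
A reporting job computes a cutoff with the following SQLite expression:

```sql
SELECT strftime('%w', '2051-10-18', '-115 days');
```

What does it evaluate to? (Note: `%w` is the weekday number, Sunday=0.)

First apply '-115 days': 2051-10-18 → 2051-06-25.
2051-06-25 is a Sunday; with Sunday=0 that is 0.

0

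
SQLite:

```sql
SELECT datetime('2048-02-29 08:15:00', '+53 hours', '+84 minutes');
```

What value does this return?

+53 hours from 2048-02-29 08:15:00 is 2048-03-02 13:15:00 (crosses midnight).
84 minutes = 1h 24m; +84 minutes from 2048-03-02 13:15:00 is 2048-03-02 14:39:00.

2048-03-02 14:39:00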